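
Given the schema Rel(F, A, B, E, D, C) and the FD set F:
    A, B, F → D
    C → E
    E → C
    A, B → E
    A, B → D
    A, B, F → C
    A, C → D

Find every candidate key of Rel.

{A, B, F}

Attributes never on any right-hand side: {A, B, F} — every candidate key must contain all of them.
{A, B, F}⁺ = {A, B, C, D, E, F}, which is every attribute, so {A, B, F} is a candidate key.
Every other attribute set either contains this one or has a smaller closure.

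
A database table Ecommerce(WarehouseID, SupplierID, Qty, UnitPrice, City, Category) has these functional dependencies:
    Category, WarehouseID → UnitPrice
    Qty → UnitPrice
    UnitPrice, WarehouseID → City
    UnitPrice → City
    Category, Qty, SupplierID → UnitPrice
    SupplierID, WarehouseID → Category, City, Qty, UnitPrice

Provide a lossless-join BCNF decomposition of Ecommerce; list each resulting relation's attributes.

{Category, Qty, SupplierID, WarehouseID}; {Category, UnitPrice, WarehouseID}; {City, UnitPrice}

Candidate key of the original relation: {SupplierID, WarehouseID}.
{Category, City, Qty, SupplierID, UnitPrice, WarehouseID}: {Category, WarehouseID} determines {Category, City, UnitPrice, WarehouseID} here but is not a superkey — split on Category, WarehouseID → City, UnitPrice, giving {Category, City, UnitPrice, WarehouseID} and {Category, Qty, SupplierID, WarehouseID}.
{Category, City, UnitPrice, WarehouseID}: {UnitPrice, WarehouseID} determines {City, UnitPrice, WarehouseID} here but is not a superkey — split on UnitPrice, WarehouseID → City, giving {City, UnitPrice, WarehouseID} and {Category, UnitPrice, WarehouseID}.
{City, UnitPrice, WarehouseID}: {UnitPrice} determines {City, UnitPrice} here but is not a superkey — split on UnitPrice → City, giving {City, UnitPrice} and {UnitPrice, WarehouseID}.
{City, UnitPrice}: every determinant is a superkey — BCNF.
{UnitPrice, WarehouseID}: every determinant is a superkey — BCNF.
{Category, UnitPrice, WarehouseID}: every determinant is a superkey — BCNF.
{Category, Qty, SupplierID, WarehouseID}: every determinant is a superkey — BCNF.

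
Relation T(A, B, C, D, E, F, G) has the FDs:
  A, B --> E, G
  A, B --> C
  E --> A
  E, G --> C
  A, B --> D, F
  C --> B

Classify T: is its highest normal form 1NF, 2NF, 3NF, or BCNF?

3NF

Candidate keys: {A, B}, {A, C}, {B, E}, {C, E}, {E, G}. Prime attributes: {A, B, C, E, G}.
For E --> A we have {E}⁺ = {A, E}; {E} is not a superkey, so BCNF fails.
Its right-hand attributes {A} are all prime, as are those of every other non-superkey FD — the relation is in 3NF.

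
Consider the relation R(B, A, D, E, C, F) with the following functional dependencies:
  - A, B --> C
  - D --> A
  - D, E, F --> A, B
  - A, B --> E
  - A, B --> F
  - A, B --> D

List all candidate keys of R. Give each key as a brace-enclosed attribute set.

{A, B} is a candidate key since {A, B}⁺ = {A, B, C, D, E, F} covers every attribute.
{B, D} is a candidate key since {B, D}⁺ = {A, B, C, D, E, F} covers every attribute.
{D, E, F} is a candidate key since {D, E, F}⁺ = {A, B, C, D, E, F} covers every attribute.
These are minimal and exhaustive — every other superkey contains one of them.

{A, B}, {B, D}, {D, E, F}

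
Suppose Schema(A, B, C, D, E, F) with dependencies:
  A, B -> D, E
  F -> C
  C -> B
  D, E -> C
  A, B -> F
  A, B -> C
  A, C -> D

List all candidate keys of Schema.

{A, B}, {A, C}, {A, D, E}, {A, F}

Attributes never on any right-hand side: {A} — every candidate key must contain it.
{A, B} is a candidate key since {A, B}⁺ = {A, B, C, D, E, F} covers every attribute.
{A, C} is a candidate key since {A, C}⁺ = {A, B, C, D, E, F} covers every attribute.
{A, F} is a candidate key since {A, F}⁺ = {A, B, C, D, E, F} covers every attribute.
{A, D, E} is a candidate key since {A, D, E}⁺ = {A, B, C, D, E, F} covers every attribute.
Any other superkey properly contains one of these, so there are no further candidate keys.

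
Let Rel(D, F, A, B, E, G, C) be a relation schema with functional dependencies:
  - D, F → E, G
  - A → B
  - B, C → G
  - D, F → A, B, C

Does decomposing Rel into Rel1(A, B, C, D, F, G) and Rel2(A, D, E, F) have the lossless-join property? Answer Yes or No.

Rel1 ∩ Rel2 = {A, D, F}; its closure under F is {A, B, C, D, E, F, G}.
This includes all of Rel1, so the common attributes are a superkey of Rel1 — the join is lossless.

Yes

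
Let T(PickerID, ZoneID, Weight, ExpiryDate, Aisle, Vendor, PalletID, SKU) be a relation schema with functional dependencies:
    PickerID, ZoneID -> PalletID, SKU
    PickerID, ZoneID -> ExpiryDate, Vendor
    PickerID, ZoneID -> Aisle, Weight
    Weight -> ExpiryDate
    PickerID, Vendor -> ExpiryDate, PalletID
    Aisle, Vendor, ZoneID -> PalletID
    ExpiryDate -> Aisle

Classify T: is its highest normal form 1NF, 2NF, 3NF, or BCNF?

2NF

Candidate key: {PickerID, ZoneID}. Prime attributes: {PickerID, ZoneID}.
Weight -> ExpiryDate breaks BCNF: {Weight}⁺ = {Aisle, ExpiryDate, Weight}, so {Weight} is not a superkey.
Weight -> ExpiryDate has non-prime {ExpiryDate} on the right and a non-superkey on the left, so 3NF fails.
No proper subset of a key has a non-prime attribute in its closure, so there is no partial dependency; 2NF holds.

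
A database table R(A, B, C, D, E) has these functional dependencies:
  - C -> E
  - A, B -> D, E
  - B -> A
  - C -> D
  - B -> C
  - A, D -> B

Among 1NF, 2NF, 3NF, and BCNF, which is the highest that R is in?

Candidate keys: {A, C}, {A, D}, {B}. Prime attributes: {A, B, C, D}.
C -> E breaks BCNF: {C}⁺ = {C, D, E}, so {C} is not a superkey.
Because {E} is non-prime and the left side of C -> E is not a superkey, the relation is not in 3NF.
Since {C} ⊂ {A, C} and {C}⁺ ⊇ {E} with {E} non-prime, there is a partial dependency; 2NF fails.

1NF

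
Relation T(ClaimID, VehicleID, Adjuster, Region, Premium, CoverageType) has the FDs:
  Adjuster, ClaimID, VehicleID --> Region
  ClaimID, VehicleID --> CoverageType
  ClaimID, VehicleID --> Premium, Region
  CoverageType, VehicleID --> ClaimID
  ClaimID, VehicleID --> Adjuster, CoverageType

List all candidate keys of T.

No FD produces {VehicleID}, so it must be in every candidate key.
{ClaimID, VehicleID}⁺ = {Adjuster, ClaimID, CoverageType, Premium, Region, VehicleID}, which is every attribute, so {ClaimID, VehicleID} is a candidate key.
{CoverageType, VehicleID}⁺ = {Adjuster, ClaimID, CoverageType, Premium, Region, VehicleID}, which is every attribute, so {CoverageType, VehicleID} is a candidate key.
These are minimal and exhaustive — every other superkey contains one of them.

{ClaimID, VehicleID}, {CoverageType, VehicleID}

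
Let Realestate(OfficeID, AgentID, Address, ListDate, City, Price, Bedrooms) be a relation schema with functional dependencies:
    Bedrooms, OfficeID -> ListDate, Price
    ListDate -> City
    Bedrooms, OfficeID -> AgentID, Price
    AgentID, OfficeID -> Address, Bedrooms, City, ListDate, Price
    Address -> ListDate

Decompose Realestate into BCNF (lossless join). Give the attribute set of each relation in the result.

Candidate keys of the original relation: {AgentID, OfficeID}, {Bedrooms, OfficeID}.
{Address, AgentID, Bedrooms, City, ListDate, OfficeID, Price}: {ListDate} determines {City, ListDate} here but is not a superkey — split on ListDate -> City, giving {City, ListDate} and {Address, AgentID, Bedrooms, ListDate, OfficeID, Price}.
{City, ListDate} is in BCNF.
{Address, AgentID, Bedrooms, ListDate, OfficeID, Price}: {Address} determines {Address, ListDate} here but is not a superkey — split on Address -> ListDate, giving {Address, ListDate} and {Address, AgentID, Bedrooms, OfficeID, Price}.
{Address, ListDate} is in BCNF.
{Address, AgentID, Bedrooms, OfficeID, Price} is in BCNF.

{Address, AgentID, Bedrooms, OfficeID, Price}; {Address, ListDate}; {City, ListDate}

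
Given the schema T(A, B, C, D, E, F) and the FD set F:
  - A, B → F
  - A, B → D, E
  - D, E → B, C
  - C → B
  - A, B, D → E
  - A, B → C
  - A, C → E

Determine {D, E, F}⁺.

{B, C, D, E, F}

Start with {D, E, F}.
D, E → B, C applies; add {B, C} → now {B, C, D, E, F}.
No further FD applies.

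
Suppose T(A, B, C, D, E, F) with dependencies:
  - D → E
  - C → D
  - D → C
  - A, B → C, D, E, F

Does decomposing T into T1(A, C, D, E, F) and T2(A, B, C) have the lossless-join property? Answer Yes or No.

The shared attributes are {A, C} and {A, C}⁺ = {A, C, D, E}.
T1 ⊄ {A, C, D, E} and T2 ⊄ {A, C, D, E}, so the split is lossy.

No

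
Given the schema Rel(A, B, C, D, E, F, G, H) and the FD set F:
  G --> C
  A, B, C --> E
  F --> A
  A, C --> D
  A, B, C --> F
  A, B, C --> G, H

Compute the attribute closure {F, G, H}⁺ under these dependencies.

{A, C, D, F, G, H}

Start with {F, G, H}.
G --> C applies; add {C} → now {C, F, G, H}.
F --> A applies; add {A} → now {A, C, F, G, H}.
A, C --> D applies; add {D} → now {A, C, D, F, G, H}.
No further FD applies.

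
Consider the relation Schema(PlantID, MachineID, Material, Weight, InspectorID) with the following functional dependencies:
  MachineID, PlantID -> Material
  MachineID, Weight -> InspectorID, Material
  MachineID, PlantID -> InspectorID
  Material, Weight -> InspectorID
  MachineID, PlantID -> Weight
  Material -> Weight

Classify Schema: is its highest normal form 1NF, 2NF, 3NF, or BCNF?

2NF

Candidate key: {MachineID, PlantID}. Prime attributes: {MachineID, PlantID}.
For MachineID, Weight -> InspectorID, Material we have {MachineID, Weight}⁺ = {InspectorID, MachineID, Material, Weight}; {MachineID, Weight} is not a superkey, so BCNF fails.
MachineID, Weight -> InspectorID, Material has non-prime {InspectorID, Material} on the right and a non-superkey on the left, so 3NF fails.
No proper subset of a key has a non-prime attribute in its closure, so there is no partial dependency; 2NF holds.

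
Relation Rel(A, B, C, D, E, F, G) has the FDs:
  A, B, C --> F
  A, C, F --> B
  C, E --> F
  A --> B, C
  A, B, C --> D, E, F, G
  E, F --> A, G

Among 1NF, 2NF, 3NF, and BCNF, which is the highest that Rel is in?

BCNF

Candidate keys: {A}, {C, E}, {E, F}. Prime attributes: {A, C, E, F}.
The left-hand side of every FD is a superkey, so BCNF is satisfied.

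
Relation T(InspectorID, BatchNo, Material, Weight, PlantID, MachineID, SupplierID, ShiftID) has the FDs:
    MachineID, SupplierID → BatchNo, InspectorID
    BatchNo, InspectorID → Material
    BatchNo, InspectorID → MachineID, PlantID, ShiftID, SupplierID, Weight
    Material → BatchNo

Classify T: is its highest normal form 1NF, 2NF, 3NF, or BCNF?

Candidate keys: {BatchNo, InspectorID}, {InspectorID, Material}, {MachineID, SupplierID}. Prime attributes: {BatchNo, InspectorID, MachineID, Material, SupplierID}.
For Material → BatchNo we have {Material}⁺ = {BatchNo, Material}; {Material} is not a superkey, so BCNF fails.
But every attribute on its right side ({BatchNo}) is prime, and the same holds for every other non-superkey FD, so 3NF still holds.

3NF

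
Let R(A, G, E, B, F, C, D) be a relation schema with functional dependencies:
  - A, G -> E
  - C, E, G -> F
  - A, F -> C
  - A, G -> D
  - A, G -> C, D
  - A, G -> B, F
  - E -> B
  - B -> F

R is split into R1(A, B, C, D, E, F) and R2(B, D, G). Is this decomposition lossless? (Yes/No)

No

R1 ∩ R2 = {B, D}; its closure under F is {B, D, F}.
The closure covers neither R1 nor R2 entirely; the join is not lossless.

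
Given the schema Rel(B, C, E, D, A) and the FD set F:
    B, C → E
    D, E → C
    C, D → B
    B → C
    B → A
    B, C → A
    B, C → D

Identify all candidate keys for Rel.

{B}⁺ = {A, B, C, D, E} — all of the relation — so {B} is a candidate key.
{C, D}⁺ = {A, B, C, D, E} — all of the relation — so {C, D} is a candidate key.
{D, E}⁺ = {A, B, C, D, E} — all of the relation — so {D, E} is a candidate key.
No proper subset of any of these is a key, and no other minimal superkey exists.

{B}, {C, D}, {D, E}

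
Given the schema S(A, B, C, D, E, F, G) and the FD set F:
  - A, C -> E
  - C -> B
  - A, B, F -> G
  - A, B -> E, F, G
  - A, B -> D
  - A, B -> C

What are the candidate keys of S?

{A, B}, {A, C}

Attributes never on any right-hand side: {A} — every candidate key must contain it.
{A, B} is a candidate key since {A, B}⁺ = {A, B, C, D, E, F, G} covers every attribute.
{A, C} is a candidate key since {A, C}⁺ = {A, B, C, D, E, F, G} covers every attribute.
Any other superkey properly contains one of these, so there are no further candidate keys.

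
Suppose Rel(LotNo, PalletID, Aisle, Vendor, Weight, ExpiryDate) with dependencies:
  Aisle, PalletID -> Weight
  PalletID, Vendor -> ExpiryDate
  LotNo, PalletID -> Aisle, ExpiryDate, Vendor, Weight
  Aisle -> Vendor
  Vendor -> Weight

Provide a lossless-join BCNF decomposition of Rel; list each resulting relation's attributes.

Candidate key of the original relation: {LotNo, PalletID}.
In {Aisle, ExpiryDate, LotNo, PalletID, Vendor, Weight}, {Aisle, PalletID} is not a superkey ({Aisle, PalletID}⁺ restricted to this set is {Aisle, ExpiryDate, PalletID, Vendor, Weight}), so split on Aisle, PalletID -> ExpiryDate, Vendor, Weight into {Aisle, ExpiryDate, PalletID, Vendor, Weight} and {Aisle, LotNo, PalletID}.
In {Aisle, ExpiryDate, PalletID, Vendor, Weight}, {PalletID, Vendor} is not a superkey ({PalletID, Vendor}⁺ restricted to this set is {ExpiryDate, PalletID, Vendor, Weight}), so split on PalletID, Vendor -> ExpiryDate, Weight into {ExpiryDate, PalletID, Vendor, Weight} and {Aisle, PalletID, Vendor}.
In {ExpiryDate, PalletID, Vendor, Weight}, {Vendor} is not a superkey ({Vendor}⁺ restricted to this set is {Vendor, Weight}), so split on Vendor -> Weight into {Vendor, Weight} and {ExpiryDate, PalletID, Vendor}.
{Vendor, Weight}: every determinant is a superkey — BCNF.
{ExpiryDate, PalletID, Vendor}: every determinant is a superkey — BCNF.
In {Aisle, PalletID, Vendor}, {Aisle} is not a superkey ({Aisle}⁺ restricted to this set is {Aisle, Vendor}), so split on Aisle -> Vendor into {Aisle, Vendor} and {Aisle, PalletID}.
{Aisle, Vendor}: every determinant is a superkey — BCNF.
{Aisle, PalletID}: every determinant is a superkey — BCNF.
{Aisle, LotNo, PalletID}: every determinant is a superkey — BCNF.

{Aisle, LotNo, PalletID}; {Aisle, Vendor}; {ExpiryDate, PalletID, Vendor}; {Vendor, Weight}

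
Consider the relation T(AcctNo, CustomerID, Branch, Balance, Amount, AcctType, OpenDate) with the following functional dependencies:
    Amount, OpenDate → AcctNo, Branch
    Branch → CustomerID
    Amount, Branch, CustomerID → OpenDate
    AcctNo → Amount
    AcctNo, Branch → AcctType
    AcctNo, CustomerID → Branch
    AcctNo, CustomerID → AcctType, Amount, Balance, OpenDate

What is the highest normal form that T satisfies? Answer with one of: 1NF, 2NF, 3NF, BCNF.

3NF

Candidate keys: {AcctNo, Branch}, {AcctNo, CustomerID}, {AcctNo, OpenDate}, {Amount, Branch}, {Amount, OpenDate}. Prime attributes: {AcctNo, Amount, Branch, CustomerID, OpenDate}.
Branch → CustomerID: {Branch}⁺ = {Branch, CustomerID}, which is not all of the attributes, so the left side is not a superkey — BCNF is violated.
Its right-hand attributes {CustomerID} are all prime, as are those of every other non-superkey FD — the relation is in 3NF.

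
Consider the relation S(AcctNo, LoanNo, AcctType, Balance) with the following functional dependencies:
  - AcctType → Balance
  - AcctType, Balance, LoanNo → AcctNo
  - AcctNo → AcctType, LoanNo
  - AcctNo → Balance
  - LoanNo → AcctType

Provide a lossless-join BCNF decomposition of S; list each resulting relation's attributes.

{AcctNo, AcctType, LoanNo}; {AcctType, Balance}

Candidate keys of the original relation: {AcctNo}, {LoanNo}.
{AcctNo, AcctType, Balance, LoanNo}: {AcctType} determines {AcctType, Balance} here but is not a superkey — split on AcctType → Balance, giving {AcctType, Balance} and {AcctNo, AcctType, LoanNo}.
{AcctType, Balance} has no BCNF violation.
{AcctNo, AcctType, LoanNo} has no BCNF violation.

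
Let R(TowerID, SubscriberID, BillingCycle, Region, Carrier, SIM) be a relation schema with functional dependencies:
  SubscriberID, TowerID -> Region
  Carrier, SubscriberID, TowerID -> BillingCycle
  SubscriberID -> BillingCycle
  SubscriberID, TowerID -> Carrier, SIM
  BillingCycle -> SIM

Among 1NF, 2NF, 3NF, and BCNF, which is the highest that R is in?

Candidate key: {SubscriberID, TowerID}. Prime attributes: {SubscriberID, TowerID}.
SubscriberID -> BillingCycle breaks BCNF: {SubscriberID}⁺ = {BillingCycle, SIM, SubscriberID}, so {SubscriberID} is not a superkey.
Because {BillingCycle} is non-prime and the left side of SubscriberID -> BillingCycle is not a superkey, the relation is not in 3NF.
The proper key subset {SubscriberID} of {SubscriberID, TowerID} determines non-prime {BillingCycle, SIM}, so the relation is not even in 2NF.

1NF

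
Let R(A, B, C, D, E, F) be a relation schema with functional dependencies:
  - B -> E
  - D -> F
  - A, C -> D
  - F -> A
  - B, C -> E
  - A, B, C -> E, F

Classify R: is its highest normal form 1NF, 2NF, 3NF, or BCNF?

1NF

Candidate keys: {A, B, C}, {B, C, D}, {B, C, F}. Prime attributes: {A, B, C, D, F}.
B -> E: {B}⁺ = {B, E}, which is not all of the attributes, so the left side is not a superkey — BCNF is violated.
B -> E has non-prime {E} on the right and a non-superkey on the left, so 3NF fails.
{B} is a proper subset of the key {A, B, C}, and {B}⁺ contains the non-prime attribute {E} — a partial dependency, so 2NF is violated.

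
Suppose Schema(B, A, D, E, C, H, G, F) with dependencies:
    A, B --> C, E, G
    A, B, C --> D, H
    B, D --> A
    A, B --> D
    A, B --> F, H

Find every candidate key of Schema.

Attributes never on any right-hand side: {B} — every candidate key must contain it.
{A, B}⁺ = {A, B, C, D, E, F, G, H} — all of the relation — so {A, B} is a candidate key.
{B, D}⁺ = {A, B, C, D, E, F, G, H} — all of the relation — so {B, D} is a candidate key.
Any other superkey properly contains one of these, so there are no further candidate keys.

{A, B}, {B, D}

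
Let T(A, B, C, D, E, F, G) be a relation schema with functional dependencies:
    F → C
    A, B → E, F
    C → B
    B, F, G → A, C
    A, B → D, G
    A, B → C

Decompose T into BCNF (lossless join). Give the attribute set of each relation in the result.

Candidate keys of the original relation: {A, B}, {A, C}, {A, F}, {F, G}.
{A, B, C, D, E, F, G}: {F} determines {B, C, F} here but is not a superkey — split on F → B, C, giving {B, C, F} and {A, D, E, F, G}.
{B, C, F}: {C} determines {B, C} here but is not a superkey — split on C → B, giving {B, C} and {C, F}.
{B, C} has no BCNF violation.
{C, F} has no BCNF violation.
{A, D, E, F, G} has no BCNF violation.

{A, D, E, F, G}; {B, C}; {C, F}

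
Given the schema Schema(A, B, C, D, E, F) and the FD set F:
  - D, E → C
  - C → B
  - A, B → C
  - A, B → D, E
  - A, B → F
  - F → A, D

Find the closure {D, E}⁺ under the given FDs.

{B, C, D, E}

Start with {D, E}.
D, E → C applies; add {C} → now {C, D, E}.
C → B applies; add {B} → now {B, C, D, E}.
No further FD applies.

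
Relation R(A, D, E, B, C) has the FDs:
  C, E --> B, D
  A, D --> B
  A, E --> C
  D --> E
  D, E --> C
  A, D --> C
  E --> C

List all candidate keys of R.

{A, D}, {A, E}

{A} never appears on the right of any FD, so every key must include it.
{A, D}⁺ = {A, B, C, D, E}, which is every attribute, so {A, D} is a candidate key.
{A, E}⁺ = {A, B, C, D, E}, which is every attribute, so {A, E} is a candidate key.
No proper subset of any of these is a key, and no other minimal superkey exists.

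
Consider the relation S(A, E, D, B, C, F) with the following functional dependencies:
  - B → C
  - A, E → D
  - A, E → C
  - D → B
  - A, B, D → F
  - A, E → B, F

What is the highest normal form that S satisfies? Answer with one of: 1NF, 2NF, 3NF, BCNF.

2NF

Candidate key: {A, E}. Prime attributes: {A, E}.
B → C: {B}⁺ = {B, C}, which is not all of the attributes, so the left side is not a superkey — BCNF is violated.
B → C has non-prime {C} on the right and a non-superkey on the left, so 3NF fails.
No non-prime attribute depends on a proper subset of any candidate key, so 2NF holds.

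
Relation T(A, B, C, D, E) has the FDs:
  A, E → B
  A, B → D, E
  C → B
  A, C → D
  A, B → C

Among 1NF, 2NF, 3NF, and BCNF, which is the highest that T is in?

3NF

Candidate keys: {A, B}, {A, C}, {A, E}. Prime attributes: {A, B, C, E}.
C → B breaks BCNF: {C}⁺ = {B, C}, so {C} is not a superkey.
Since {B} ⊆ prime attributes and every other non-superkey FD also has a prime right side, the schema is in 3NF.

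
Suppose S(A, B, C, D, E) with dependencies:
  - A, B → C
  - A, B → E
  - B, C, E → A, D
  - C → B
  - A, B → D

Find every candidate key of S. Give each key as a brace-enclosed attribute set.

{A, B}, {A, C}, {C, E}

Closure of {A, B} is {A, B, C, D, E}, the whole schema; {A, B} is a candidate key.
Closure of {A, C} is {A, B, C, D, E}, the whole schema; {A, C} is a candidate key.
Closure of {C, E} is {A, B, C, D, E}, the whole schema; {C, E} is a candidate key.
No proper subset of any of these is a key, and no other minimal superkey exists.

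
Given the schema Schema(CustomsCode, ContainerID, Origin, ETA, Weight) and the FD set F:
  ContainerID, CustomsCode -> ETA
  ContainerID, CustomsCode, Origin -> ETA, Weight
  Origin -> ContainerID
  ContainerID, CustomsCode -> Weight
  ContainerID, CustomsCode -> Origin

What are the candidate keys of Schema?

{ContainerID, CustomsCode}, {CustomsCode, Origin}

No FD produces {CustomsCode}, so it must be in every candidate key.
{ContainerID, CustomsCode}⁺ = {ContainerID, CustomsCode, ETA, Origin, Weight} — all of the relation — so {ContainerID, CustomsCode} is a candidate key.
{CustomsCode, Origin}⁺ = {ContainerID, CustomsCode, ETA, Origin, Weight} — all of the relation — so {CustomsCode, Origin} is a candidate key.
These are minimal and exhaustive — every other superkey contains one of them.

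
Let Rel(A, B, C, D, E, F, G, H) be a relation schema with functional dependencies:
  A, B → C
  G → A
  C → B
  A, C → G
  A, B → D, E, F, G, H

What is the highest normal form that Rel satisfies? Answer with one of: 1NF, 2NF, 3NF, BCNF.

Candidate keys: {A, B}, {A, C}, {B, G}, {C, G}. Prime attributes: {A, B, C, G}.
For G → A we have {G}⁺ = {A, G}; {G} is not a superkey, so BCNF fails.
Since {A} ⊆ prime attributes and every other non-superkey FD also has a prime right side, the schema is in 3NF.

3NF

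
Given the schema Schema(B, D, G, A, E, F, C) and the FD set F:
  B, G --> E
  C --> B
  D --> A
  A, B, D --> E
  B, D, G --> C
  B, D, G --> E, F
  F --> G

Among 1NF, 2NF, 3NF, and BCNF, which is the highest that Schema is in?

1NF

Candidate keys: {B, D, F}, {B, D, G}, {C, D, F}, {C, D, G}. Prime attributes: {B, C, D, F, G}.
For B, G --> E we have {B, G}⁺ = {B, E, G}; {B, G} is not a superkey, so BCNF fails.
B, G --> E has non-prime {E} on the right and a non-superkey on the left, so 3NF fails.
Since {D} ⊂ {B, D, F} and {D}⁺ ⊇ {A} with {A} non-prime, there is a partial dependency; 2NF fails.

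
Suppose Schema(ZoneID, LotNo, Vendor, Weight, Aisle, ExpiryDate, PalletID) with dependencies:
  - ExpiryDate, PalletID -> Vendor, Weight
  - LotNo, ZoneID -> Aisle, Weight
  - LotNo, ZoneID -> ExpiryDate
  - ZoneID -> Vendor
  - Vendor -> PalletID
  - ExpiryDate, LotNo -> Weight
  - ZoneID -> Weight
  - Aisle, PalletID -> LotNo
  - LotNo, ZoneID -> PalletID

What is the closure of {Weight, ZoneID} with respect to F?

Start with {Weight, ZoneID}.
ZoneID -> Vendor applies; add {Vendor} → now {Vendor, Weight, ZoneID}.
Vendor -> PalletID applies; add {PalletID} → now {PalletID, Vendor, Weight, ZoneID}.
No further FD applies.

{PalletID, Vendor, Weight, ZoneID}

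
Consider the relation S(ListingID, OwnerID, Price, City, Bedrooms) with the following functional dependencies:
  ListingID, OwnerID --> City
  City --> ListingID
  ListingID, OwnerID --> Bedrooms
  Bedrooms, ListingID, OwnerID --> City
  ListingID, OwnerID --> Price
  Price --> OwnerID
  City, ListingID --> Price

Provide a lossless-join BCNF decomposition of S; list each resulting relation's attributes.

Candidate keys of the original relation: {City}, {ListingID, OwnerID}, {ListingID, Price}.
Within {Bedrooms, City, ListingID, OwnerID, Price}: {Price}⁺ ∩ {Bedrooms, City, ListingID, OwnerID, Price} = {OwnerID, Price}, not the whole set, so Price --> OwnerID violates BCNF; decompose into {OwnerID, Price} and {Bedrooms, City, ListingID, Price}.
{OwnerID, Price}: every determinant is a superkey — BCNF.
{Bedrooms, City, ListingID, Price}: every determinant is a superkey — BCNF.

{Bedrooms, City, ListingID, Price}; {OwnerID, Price}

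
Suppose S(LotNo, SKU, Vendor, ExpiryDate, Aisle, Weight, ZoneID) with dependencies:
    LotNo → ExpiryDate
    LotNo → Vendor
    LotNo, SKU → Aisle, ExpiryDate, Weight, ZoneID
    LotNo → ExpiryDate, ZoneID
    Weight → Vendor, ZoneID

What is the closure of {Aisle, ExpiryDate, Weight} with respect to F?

Start with {Aisle, ExpiryDate, Weight}.
Weight → Vendor, ZoneID applies; add {Vendor, ZoneID} → now {Aisle, ExpiryDate, Vendor, Weight, ZoneID}.
No further FD applies.

{Aisle, ExpiryDate, Vendor, Weight, ZoneID}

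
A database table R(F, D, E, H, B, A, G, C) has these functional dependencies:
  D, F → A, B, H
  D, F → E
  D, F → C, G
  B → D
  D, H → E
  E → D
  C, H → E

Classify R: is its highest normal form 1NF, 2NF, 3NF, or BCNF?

Candidate keys: {B, F}, {C, F, H}, {D, F}, {E, F}. Prime attributes: {B, C, D, E, F, H}.
B → D: {B}⁺ = {B, D}, which is not all of the attributes, so the left side is not a superkey — BCNF is violated.
But every attribute on its right side ({D}) is prime, and the same holds for every other non-superkey FD, so 3NF still holds.

3NF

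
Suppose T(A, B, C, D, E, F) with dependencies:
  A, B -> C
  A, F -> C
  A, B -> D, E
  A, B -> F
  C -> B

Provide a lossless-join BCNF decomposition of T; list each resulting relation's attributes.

{A, C, D, E, F}; {B, C}

Candidate keys of the original relation: {A, B}, {A, C}, {A, F}.
In {A, B, C, D, E, F}, {C} is not a superkey ({C}⁺ restricted to this set is {B, C}), so split on C -> B into {B, C} and {A, C, D, E, F}.
{B, C} has no BCNF violation.
{A, C, D, E, F} has no BCNF violation.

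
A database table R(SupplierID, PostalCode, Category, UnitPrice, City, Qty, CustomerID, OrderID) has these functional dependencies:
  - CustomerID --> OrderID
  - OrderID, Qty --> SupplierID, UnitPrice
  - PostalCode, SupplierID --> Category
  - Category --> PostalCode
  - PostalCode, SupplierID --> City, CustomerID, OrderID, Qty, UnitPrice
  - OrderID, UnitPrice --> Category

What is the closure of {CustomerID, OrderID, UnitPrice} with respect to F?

Start with {CustomerID, OrderID, UnitPrice}.
OrderID, UnitPrice --> Category applies; add {Category} → now {Category, CustomerID, OrderID, UnitPrice}.
Category --> PostalCode applies; add {PostalCode} → now {Category, CustomerID, OrderID, PostalCode, UnitPrice}.
No further FD applies.

{Category, CustomerID, OrderID, PostalCode, UnitPrice}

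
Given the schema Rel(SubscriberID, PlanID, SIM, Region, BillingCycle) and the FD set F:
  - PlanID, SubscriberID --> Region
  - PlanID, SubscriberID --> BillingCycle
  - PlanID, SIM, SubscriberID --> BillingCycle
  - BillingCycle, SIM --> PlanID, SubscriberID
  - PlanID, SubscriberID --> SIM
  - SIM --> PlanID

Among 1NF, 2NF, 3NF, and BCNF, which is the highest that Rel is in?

Candidate keys: {BillingCycle, SIM}, {PlanID, SubscriberID}, {SIM, SubscriberID}. Prime attributes: {BillingCycle, PlanID, SIM, SubscriberID}.
SIM --> PlanID: {SIM}⁺ = {PlanID, SIM}, which is not all of the attributes, so the left side is not a superkey — BCNF is violated.
Since {PlanID} ⊆ prime attributes and every other non-superkey FD also has a prime right side, the schema is in 3NF.

3NF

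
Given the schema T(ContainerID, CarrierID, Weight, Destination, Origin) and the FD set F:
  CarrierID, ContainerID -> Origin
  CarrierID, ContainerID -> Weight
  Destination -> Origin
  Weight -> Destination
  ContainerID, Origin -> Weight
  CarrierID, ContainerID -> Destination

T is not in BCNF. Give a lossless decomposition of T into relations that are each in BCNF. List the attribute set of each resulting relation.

{CarrierID, ContainerID, Weight}; {Destination, Origin}; {Destination, Weight}

Candidate key of the original relation: {CarrierID, ContainerID}.
In {CarrierID, ContainerID, Destination, Origin, Weight}, {Destination} is not a superkey ({Destination}⁺ restricted to this set is {Destination, Origin}), so split on Destination -> Origin into {Destination, Origin} and {CarrierID, ContainerID, Destination, Weight}.
{Destination, Origin} has no BCNF violation.
In {CarrierID, ContainerID, Destination, Weight}, {Weight} is not a superkey ({Weight}⁺ restricted to this set is {Destination, Weight}), so split on Weight -> Destination into {Destination, Weight} and {CarrierID, ContainerID, Weight}.
{Destination, Weight} has no BCNF violation.
{CarrierID, ContainerID, Weight} has no BCNF violation.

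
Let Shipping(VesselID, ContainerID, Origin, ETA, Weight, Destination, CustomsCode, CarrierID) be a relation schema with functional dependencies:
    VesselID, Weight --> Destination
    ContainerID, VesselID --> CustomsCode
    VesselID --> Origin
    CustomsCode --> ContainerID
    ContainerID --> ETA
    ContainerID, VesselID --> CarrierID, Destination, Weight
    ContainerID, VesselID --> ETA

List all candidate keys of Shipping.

{ContainerID, VesselID}, {CustomsCode, VesselID}

No FD produces {VesselID}, so it must be in every candidate key.
{ContainerID, VesselID} is a candidate key since {ContainerID, VesselID}⁺ = {CarrierID, ContainerID, CustomsCode, Destination, ETA, Origin, VesselID, Weight} covers every attribute.
{CustomsCode, VesselID} is a candidate key since {CustomsCode, VesselID}⁺ = {CarrierID, ContainerID, CustomsCode, Destination, ETA, Origin, VesselID, Weight} covers every attribute.
These are minimal and exhaustive — every other superkey contains one of them.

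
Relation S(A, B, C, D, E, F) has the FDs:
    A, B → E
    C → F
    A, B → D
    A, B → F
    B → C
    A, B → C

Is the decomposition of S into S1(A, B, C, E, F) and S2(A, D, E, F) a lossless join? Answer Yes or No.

S1 ∩ S2 = {A, E, F}; its closure under F is {A, E, F}.
The closure covers neither S1 nor S2 entirely; the join is not lossless.

No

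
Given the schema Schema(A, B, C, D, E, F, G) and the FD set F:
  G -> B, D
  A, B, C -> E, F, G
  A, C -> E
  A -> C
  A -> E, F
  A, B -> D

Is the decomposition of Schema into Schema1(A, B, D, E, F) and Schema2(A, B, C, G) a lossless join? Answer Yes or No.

Yes

Schema1 ∩ Schema2 = {A, B}; its closure under F is {A, B, C, D, E, F, G}.
This includes all of Schema1, so the common attributes are a superkey of Schema1 — the join is lossless.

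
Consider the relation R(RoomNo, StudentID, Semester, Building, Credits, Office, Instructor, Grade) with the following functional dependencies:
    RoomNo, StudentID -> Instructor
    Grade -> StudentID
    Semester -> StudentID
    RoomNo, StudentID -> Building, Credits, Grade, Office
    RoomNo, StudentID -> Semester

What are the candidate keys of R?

{Grade, RoomNo}, {RoomNo, Semester}, {RoomNo, StudentID}

No FD produces {RoomNo}, so it must be in every candidate key.
Closure of {Grade, RoomNo} is {Building, Credits, Grade, Instructor, Office, RoomNo, Semester, StudentID}, the whole schema; {Grade, RoomNo} is a candidate key.
Closure of {RoomNo, Semester} is {Building, Credits, Grade, Instructor, Office, RoomNo, Semester, StudentID}, the whole schema; {RoomNo, Semester} is a candidate key.
Closure of {RoomNo, StudentID} is {Building, Credits, Grade, Instructor, Office, RoomNo, Semester, StudentID}, the whole schema; {RoomNo, StudentID} is a candidate key.
These are minimal and exhaustive — every other superkey contains one of them.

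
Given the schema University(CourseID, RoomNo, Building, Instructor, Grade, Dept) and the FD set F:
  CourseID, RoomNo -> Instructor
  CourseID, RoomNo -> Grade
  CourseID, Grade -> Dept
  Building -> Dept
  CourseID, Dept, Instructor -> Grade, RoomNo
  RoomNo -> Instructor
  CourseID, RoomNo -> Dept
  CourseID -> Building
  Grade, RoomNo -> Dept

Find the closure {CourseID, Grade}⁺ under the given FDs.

{Building, CourseID, Dept, Grade}

Start with {CourseID, Grade}.
CourseID, Grade -> Dept applies; add {Dept} → now {CourseID, Dept, Grade}.
CourseID -> Building applies; add {Building} → now {Building, CourseID, Dept, Grade}.
No further FD applies.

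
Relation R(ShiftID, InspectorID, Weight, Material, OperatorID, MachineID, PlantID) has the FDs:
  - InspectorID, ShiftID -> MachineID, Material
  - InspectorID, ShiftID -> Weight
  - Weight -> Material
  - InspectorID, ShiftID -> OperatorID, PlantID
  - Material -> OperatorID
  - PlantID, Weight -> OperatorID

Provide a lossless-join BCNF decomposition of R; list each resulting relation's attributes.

Candidate key of the original relation: {InspectorID, ShiftID}.
{InspectorID, MachineID, Material, OperatorID, PlantID, ShiftID, Weight}: {Weight} determines {Material, OperatorID, Weight} here but is not a superkey — split on Weight -> Material, OperatorID, giving {Material, OperatorID, Weight} and {InspectorID, MachineID, PlantID, ShiftID, Weight}.
{Material, OperatorID, Weight}: {Material} determines {Material, OperatorID} here but is not a superkey — split on Material -> OperatorID, giving {Material, OperatorID} and {Material, Weight}.
{Material, OperatorID}: every determinant is a superkey — BCNF.
{Material, Weight}: every determinant is a superkey — BCNF.
{InspectorID, MachineID, PlantID, ShiftID, Weight}: every determinant is a superkey — BCNF.

{InspectorID, MachineID, PlantID, ShiftID, Weight}; {Material, OperatorID}; {Material, Weight}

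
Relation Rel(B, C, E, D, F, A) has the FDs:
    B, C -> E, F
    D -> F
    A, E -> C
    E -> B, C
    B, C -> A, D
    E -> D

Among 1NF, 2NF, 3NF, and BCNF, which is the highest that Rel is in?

2NF

Candidate keys: {B, C}, {E}. Prime attributes: {B, C, E}.
For D -> F we have {D}⁺ = {D, F}; {D} is not a superkey, so BCNF fails.
Because {F} is non-prime and the left side of D -> F is not a superkey, the relation is not in 3NF.
No proper subset of a key has a non-prime attribute in its closure, so there is no partial dependency; 2NF holds.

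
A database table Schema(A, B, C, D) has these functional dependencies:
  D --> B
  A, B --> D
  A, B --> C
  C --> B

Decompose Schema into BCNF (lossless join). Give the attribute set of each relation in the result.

Candidate keys of the original relation: {A, B}, {A, C}, {A, D}.
{A, B, C, D}: {D} determines {B, D} here but is not a superkey — split on D --> B, giving {B, D} and {A, C, D}.
{B, D}: every determinant is a superkey — BCNF.
{A, C, D}: every determinant is a superkey — BCNF.

{A, C, D}; {B, D}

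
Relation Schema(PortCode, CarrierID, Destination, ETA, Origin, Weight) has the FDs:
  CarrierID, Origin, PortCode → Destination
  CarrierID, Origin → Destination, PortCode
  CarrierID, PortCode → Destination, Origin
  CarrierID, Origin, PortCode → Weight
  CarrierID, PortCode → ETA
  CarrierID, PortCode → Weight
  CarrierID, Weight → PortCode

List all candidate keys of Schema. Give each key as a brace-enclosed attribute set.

{CarrierID, Origin}, {CarrierID, PortCode}, {CarrierID, Weight}

{CarrierID} never appears on the right of any FD, so every key must include it.
{CarrierID, Origin}⁺ = {CarrierID, Destination, ETA, Origin, PortCode, Weight} — all of the relation — so {CarrierID, Origin} is a candidate key.
{CarrierID, PortCode}⁺ = {CarrierID, Destination, ETA, Origin, PortCode, Weight} — all of the relation — so {CarrierID, PortCode} is a candidate key.
{CarrierID, Weight}⁺ = {CarrierID, Destination, ETA, Origin, PortCode, Weight} — all of the relation — so {CarrierID, Weight} is a candidate key.
No proper subset of any of these is a key, and no other minimal superkey exists.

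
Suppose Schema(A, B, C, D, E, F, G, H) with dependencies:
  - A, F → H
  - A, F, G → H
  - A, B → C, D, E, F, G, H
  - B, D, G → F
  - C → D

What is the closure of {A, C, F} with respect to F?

{A, C, D, F, H}

Start with {A, C, F}.
A, F → H applies; add {H} → now {A, C, F, H}.
C → D applies; add {D} → now {A, C, D, F, H}.
No further FD applies.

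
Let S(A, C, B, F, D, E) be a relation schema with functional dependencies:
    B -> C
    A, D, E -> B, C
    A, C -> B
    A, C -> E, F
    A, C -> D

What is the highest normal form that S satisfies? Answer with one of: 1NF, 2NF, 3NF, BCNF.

3NF

Candidate keys: {A, B}, {A, C}, {A, D, E}. Prime attributes: {A, B, C, D, E}.
B -> C breaks BCNF: {B}⁺ = {B, C}, so {B} is not a superkey.
Since {C} ⊆ prime attributes and every other non-superkey FD also has a prime right side, the schema is in 3NF.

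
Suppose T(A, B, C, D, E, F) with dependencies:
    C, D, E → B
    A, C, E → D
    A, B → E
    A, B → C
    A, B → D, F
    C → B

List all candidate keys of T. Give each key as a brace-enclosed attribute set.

No FD produces {A}, so it must be in every candidate key.
{A, B}⁺ = {A, B, C, D, E, F}, which is every attribute, so {A, B} is a candidate key.
{A, C}⁺ = {A, B, C, D, E, F}, which is every attribute, so {A, C} is a candidate key.
No proper subset of any of these is a key, and no other minimal superkey exists.

{A, B}, {A, C}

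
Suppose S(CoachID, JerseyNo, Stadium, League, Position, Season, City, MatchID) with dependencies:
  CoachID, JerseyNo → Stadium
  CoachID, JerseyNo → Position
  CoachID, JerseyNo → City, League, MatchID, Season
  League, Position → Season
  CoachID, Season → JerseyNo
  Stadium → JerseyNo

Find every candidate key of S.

Attributes never on any right-hand side: {CoachID} — every candidate key must contain it.
{CoachID, JerseyNo}⁺ = {City, CoachID, JerseyNo, League, MatchID, Position, Season, Stadium} — all of the relation — so {CoachID, JerseyNo} is a candidate key.
{CoachID, Season}⁺ = {City, CoachID, JerseyNo, League, MatchID, Position, Season, Stadium} — all of the relation — so {CoachID, Season} is a candidate key.
{CoachID, Stadium}⁺ = {City, CoachID, JerseyNo, League, MatchID, Position, Season, Stadium} — all of the relation — so {CoachID, Stadium} is a candidate key.
{CoachID, League, Position}⁺ = {City, CoachID, JerseyNo, League, MatchID, Position, Season, Stadium} — all of the relation — so {CoachID, League, Position} is a candidate key.
Any other superkey properly contains one of these, so there are no further candidate keys.

{CoachID, JerseyNo}, {CoachID, League, Position}, {CoachID, Season}, {CoachID, Stadium}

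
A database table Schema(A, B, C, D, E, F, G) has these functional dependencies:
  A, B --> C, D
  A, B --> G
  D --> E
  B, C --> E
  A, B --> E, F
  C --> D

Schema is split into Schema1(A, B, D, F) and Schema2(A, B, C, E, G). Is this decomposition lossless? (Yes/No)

Common attributes: {A, B}; their closure is {A, B, C, D, E, F, G}.
Since Schema1 ⊆ {A, B, C, D, E, F, G}, the intersection is a superkey of Schema1; the decomposition is lossless.

Yes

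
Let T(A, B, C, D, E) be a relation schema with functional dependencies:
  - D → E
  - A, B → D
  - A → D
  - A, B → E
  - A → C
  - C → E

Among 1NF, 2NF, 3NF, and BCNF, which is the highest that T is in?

Candidate key: {A, B}. Prime attributes: {A, B}.
D → E breaks BCNF: {D}⁺ = {D, E}, so {D} is not a superkey.
D → E has non-prime {E} on the right and a non-superkey on the left, so 3NF fails.
{A} is a proper subset of the key {A, B}, and {A}⁺ contains the non-prime attributes {C, D, E} — a partial dependency, so 2NF is violated.

1NF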